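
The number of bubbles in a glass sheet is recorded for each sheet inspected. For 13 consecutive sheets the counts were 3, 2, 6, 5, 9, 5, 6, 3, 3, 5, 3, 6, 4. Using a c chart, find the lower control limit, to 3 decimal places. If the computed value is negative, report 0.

c̄ = (3 + 2 + 6 + 5 + 9 + 5 + 6 + 3 + 3 + 5 + 3 + 6 + 4) / 13 = 60 / 13 = 4.6154
LCL = c̄ − 3√c̄ = 4.6154 − 3 × 2.1483 = -1.8296 → 0 (cannot be negative)

0.000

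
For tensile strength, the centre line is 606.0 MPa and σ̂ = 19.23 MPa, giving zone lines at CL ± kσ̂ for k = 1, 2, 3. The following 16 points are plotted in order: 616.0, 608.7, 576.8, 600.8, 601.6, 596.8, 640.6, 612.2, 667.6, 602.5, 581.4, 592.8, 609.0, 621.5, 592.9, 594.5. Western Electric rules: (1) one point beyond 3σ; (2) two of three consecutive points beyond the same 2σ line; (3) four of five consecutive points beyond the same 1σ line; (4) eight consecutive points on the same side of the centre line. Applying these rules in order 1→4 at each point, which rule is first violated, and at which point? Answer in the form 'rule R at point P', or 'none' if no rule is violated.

rule 1 at point 9

Zone of each point (C = within 1σ̂, B = 1σ̂–2σ̂, A = 2σ̂–3σ̂, * = beyond 3σ̂; sign = side of CL): 1:+C, 2:+C, 3:-B, 4:-C, 5:-C, 6:-C, 7:+B, 8:+C, 9:+*, 10:-C, 11:-B, 12:-C, 13:+C, 14:+C, 15:-C, 16:-C
Rule 1 (one point beyond the 3σ limits) is satisfied at point 9.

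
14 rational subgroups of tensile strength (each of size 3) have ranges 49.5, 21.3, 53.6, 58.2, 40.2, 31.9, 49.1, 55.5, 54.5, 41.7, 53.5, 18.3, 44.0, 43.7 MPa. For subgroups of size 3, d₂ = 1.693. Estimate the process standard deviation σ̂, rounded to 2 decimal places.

25.95

R̄ = (49.5 + 21.3 + 53.6 + 58.2 + 40.2 + 31.9 + 49.1 + 55.5 + 54.5 + 41.7 + 53.5 + 18.3 + 44.0 + 43.7) / 14 = 43.9286
σ̂ = R̄ / d₂ = 43.9286 / 1.693 = 25.9472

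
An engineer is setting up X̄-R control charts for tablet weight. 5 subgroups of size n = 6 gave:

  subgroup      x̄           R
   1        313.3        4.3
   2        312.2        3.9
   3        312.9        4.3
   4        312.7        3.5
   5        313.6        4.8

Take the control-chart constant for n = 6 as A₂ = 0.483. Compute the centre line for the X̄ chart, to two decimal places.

312.94

X̄̄ = (313.3 + 312.2 + 312.9 + 312.7 + 313.6) / 5 = 1564.7000 / 5 = 312.9400
CL = X̄̄ = 312.9400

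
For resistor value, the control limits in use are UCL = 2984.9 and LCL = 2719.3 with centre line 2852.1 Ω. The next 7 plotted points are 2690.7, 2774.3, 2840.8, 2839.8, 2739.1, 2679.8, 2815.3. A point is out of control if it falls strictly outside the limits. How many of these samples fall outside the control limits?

2

Compare each point to [2719.3, 2984.9]: sample 1 = 2690.7 < LCL; sample 6 = 2679.8 < LCL.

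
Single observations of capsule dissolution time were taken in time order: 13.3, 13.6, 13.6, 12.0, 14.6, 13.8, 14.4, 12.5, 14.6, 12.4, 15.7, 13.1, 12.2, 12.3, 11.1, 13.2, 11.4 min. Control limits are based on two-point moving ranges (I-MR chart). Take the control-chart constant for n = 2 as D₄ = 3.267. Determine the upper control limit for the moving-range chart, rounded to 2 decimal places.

Moving ranges: 0.3, 0.0, 1.6, 2.6, 0.8, 0.6, 1.9, 2.1, 2.2, 3.3, 2.6, 0.9, 0.1, 1.2, 2.1, 1.8; M̄R̄ = 24.1000 / 16 = 1.5063
UCL_MR = D₄·M̄R̄ = 3.267 × 1.5063 = 4.9209

4.92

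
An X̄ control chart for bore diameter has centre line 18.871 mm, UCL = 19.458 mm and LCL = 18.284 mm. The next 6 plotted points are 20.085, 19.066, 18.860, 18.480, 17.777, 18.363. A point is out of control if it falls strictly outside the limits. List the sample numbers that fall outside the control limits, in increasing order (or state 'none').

1, 5

Compare each point to [18.284, 19.458]: sample 1 = 20.085 > UCL; sample 5 = 17.777 < LCL.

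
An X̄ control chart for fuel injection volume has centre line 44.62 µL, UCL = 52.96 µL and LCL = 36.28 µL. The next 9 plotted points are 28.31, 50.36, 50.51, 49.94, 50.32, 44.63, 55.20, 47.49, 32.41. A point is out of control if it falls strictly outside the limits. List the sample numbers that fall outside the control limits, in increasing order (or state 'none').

1, 7, 9

Compare each point to [36.28, 52.96]: sample 1 = 28.31 < LCL; sample 7 = 55.20 > UCL; sample 9 = 32.41 < LCL.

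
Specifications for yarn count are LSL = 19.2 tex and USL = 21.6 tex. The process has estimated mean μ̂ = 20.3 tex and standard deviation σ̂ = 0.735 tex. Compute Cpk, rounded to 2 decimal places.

Cpu = (USL − μ̂) / (3σ̂) = (21.6 − 20.3) / (3 × 0.735) = 0.5896; Cpl = (μ̂ − LSL) / (3σ̂) = (20.3 − 19.2) / (3 × 0.735) = 0.4989; Cpk = min(Cpu, Cpl) = 0.4989

0.50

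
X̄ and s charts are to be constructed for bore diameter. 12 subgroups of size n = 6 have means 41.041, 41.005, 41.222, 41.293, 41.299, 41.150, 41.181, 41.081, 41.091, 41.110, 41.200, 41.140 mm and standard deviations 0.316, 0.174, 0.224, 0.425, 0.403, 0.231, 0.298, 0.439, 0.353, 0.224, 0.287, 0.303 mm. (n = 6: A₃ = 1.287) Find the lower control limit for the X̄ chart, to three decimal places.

X̄̄ = (41.041 + 41.005 + 41.222 + 41.293 + 41.299 + 41.150 + 41.181 + 41.081 + 41.091 + 41.110 + 41.200 + 41.140) / 12 = 41.1511
s̄ = (0.316 + 0.174 + 0.224 + 0.425 + 0.403 + 0.231 + 0.298 + 0.439 + 0.353 + 0.224 + 0.287 + 0.303) / 12 = 0.3064
LCL = X̄̄ − A₃·s̄ = 41.1511 − 1.287 × 0.3064 = 40.7567

40.757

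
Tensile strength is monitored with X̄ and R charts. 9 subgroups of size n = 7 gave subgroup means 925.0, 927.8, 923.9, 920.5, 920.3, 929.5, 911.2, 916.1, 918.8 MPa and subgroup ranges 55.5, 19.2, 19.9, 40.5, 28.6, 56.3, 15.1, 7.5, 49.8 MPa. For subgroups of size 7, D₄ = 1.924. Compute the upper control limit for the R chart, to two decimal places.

R̄ = (55.5 + 19.2 + 19.9 + 40.5 + 28.6 + 56.3 + 15.1 + 7.5 + 49.8) / 9 = 292.4000 / 9 = 32.4889
UCL_R = D₄·R̄ = 1.924 × 32.4889 = 62.5086

62.51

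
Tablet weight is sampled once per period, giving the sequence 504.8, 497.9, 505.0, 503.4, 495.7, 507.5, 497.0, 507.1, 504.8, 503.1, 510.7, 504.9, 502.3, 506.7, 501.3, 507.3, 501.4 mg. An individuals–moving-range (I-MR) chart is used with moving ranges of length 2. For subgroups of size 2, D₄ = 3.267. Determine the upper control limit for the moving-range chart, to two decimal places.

19.89

Moving ranges: 6.9, 7.1, 1.6, 7.7, 11.8, 10.5, 10.1, 2.3, 1.7, 7.6, 5.8, 2.6, 4.4, 5.4, 6.0, 5.9; M̄R̄ = 97.4000 / 16 = 6.0875
UCL_MR = D₄·M̄R̄ = 3.267 × 6.0875 = 19.8879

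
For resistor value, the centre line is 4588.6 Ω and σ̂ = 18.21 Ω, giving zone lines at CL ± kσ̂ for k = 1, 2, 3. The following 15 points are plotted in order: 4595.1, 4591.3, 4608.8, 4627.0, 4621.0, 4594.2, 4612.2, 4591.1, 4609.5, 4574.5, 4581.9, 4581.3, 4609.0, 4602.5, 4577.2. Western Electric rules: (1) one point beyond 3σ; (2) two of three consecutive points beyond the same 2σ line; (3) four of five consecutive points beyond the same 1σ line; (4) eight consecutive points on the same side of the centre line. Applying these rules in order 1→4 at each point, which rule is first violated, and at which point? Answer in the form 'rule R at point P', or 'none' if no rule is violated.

rule 3 at point 7

Zone of each point (C = within 1σ̂, B = 1σ̂–2σ̂, A = 2σ̂–3σ̂, * = beyond 3σ̂; sign = side of CL): 1:+C, 2:+C, 3:+B, 4:+A, 5:+B, 6:+C, 7:+B, 8:+C, 9:+B, 10:-C, 11:-C, 12:-C, 13:+B, 14:+C, 15:-C
Rule 3 (four of five consecutive points beyond the same 1σ limit) is satisfied at point 7.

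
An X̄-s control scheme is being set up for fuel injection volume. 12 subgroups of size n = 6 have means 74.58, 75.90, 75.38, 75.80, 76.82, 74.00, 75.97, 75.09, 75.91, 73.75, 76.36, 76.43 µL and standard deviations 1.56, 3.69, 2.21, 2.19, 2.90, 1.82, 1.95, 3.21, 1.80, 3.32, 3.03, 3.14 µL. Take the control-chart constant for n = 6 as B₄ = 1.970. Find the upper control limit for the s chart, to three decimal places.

s̄ = (1.56 + 3.69 + 2.21 + 2.19 + 2.90 + 1.82 + 1.95 + 3.21 + 1.80 + 3.32 + 3.03 + 3.14) / 12 = 2.5683
UCL_s = B₄·s̄ = 1.970 × 2.5683 = 5.0596

5.060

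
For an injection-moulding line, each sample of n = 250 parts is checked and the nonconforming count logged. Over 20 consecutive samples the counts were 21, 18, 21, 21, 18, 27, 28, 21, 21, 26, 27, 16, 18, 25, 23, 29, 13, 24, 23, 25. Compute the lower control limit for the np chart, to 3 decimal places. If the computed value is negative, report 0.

8.743

p̄ = Σdᵢ / (k·n) = 445 / (20 × 250) = 0.08900
LCL = np̄ − 3·√(np̄(1−p̄)) = 22.2500 − 3 × 4.5022 = 8.7434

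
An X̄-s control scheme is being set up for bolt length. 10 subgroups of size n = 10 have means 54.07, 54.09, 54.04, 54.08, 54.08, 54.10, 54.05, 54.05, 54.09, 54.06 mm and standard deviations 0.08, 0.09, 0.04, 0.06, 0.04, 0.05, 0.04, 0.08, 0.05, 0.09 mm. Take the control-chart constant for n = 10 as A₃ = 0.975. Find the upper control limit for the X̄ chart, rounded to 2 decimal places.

X̄̄ = (54.07 + 54.09 + 54.04 + 54.08 + 54.08 + 54.10 + 54.05 + 54.05 + 54.09 + 54.06) / 10 = 54.0710
s̄ = (0.08 + 0.09 + 0.04 + 0.06 + 0.04 + 0.05 + 0.04 + 0.08 + 0.05 + 0.09) / 10 = 0.0620
UCL = X̄̄ + A₃·s̄ = 54.0710 + 0.975 × 0.0620 = 54.1315

54.13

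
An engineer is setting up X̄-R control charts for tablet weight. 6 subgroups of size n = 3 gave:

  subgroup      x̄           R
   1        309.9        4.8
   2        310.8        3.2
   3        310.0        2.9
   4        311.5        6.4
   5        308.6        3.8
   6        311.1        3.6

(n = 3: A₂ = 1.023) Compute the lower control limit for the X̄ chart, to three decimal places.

306.105

X̄̄ = (309.9 + 310.8 + 310.0 + 311.5 + 308.6 + 311.1) / 6 = 1861.9000 / 6 = 310.3167
R̄ = (4.8 + 3.2 + 2.9 + 6.4 + 3.8 + 3.6) / 6 = 24.7000 / 6 = 4.1167
LCL = X̄̄ − A₂·R̄ = 310.3167 − 1.023 × 4.1167 = 306.1053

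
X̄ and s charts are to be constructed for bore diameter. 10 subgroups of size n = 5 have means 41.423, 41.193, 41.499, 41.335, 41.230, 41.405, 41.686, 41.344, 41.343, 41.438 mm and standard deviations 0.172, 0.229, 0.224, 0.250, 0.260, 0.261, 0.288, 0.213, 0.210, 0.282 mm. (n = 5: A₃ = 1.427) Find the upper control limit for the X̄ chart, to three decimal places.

X̄̄ = (41.423 + 41.193 + 41.499 + 41.335 + 41.230 + 41.405 + 41.686 + 41.344 + 41.343 + 41.438) / 10 = 41.3896
s̄ = (0.172 + 0.229 + 0.224 + 0.250 + 0.260 + 0.261 + 0.288 + 0.213 + 0.210 + 0.282) / 10 = 0.2389
UCL = X̄̄ + A₃·s̄ = 41.3896 + 1.427 × 0.2389 = 41.7305

41.731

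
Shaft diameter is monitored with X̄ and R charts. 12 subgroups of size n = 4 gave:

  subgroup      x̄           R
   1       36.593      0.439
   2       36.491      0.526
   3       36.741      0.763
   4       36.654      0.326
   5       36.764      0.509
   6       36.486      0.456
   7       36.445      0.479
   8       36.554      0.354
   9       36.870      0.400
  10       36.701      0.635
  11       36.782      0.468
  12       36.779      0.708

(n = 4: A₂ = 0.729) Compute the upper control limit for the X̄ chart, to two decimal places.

X̄̄ = (36.593 + 36.491 + 36.741 + 36.654 + 36.764 + 36.486 + 36.445 + 36.554 + 36.870 + 36.701 + 36.782 + 36.779) / 12 = 439.8600 / 12 = 36.6550
R̄ = (0.439 + 0.526 + 0.763 + 0.326 + 0.509 + 0.456 + 0.479 + 0.354 + 0.400 + 0.635 + 0.468 + 0.708) / 12 = 6.0630 / 12 = 0.5052
UCL = X̄̄ + A₂·R̄ = 36.6550 + 0.729 × 0.5052 = 37.0233

37.02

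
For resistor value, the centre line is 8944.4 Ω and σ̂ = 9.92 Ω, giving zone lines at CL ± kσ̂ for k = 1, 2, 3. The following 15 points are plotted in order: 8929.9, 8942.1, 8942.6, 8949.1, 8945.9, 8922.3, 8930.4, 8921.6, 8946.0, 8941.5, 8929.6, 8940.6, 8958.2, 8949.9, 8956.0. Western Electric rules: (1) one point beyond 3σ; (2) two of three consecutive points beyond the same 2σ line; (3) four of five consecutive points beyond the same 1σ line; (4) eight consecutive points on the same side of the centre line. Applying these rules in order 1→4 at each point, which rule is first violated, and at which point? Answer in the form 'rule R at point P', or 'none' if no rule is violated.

Zone of each point (C = within 1σ̂, B = 1σ̂–2σ̂, A = 2σ̂–3σ̂, * = beyond 3σ̂; sign = side of CL): 1:-B, 2:-C, 3:-C, 4:+C, 5:+C, 6:-A, 7:-B, 8:-A, 9:+C, 10:-C, 11:-B, 12:-C, 13:+B, 14:+C, 15:+B
Rule 2 (two of three consecutive points beyond the same 2σ limit) is satisfied at point 8.

rule 2 at point 8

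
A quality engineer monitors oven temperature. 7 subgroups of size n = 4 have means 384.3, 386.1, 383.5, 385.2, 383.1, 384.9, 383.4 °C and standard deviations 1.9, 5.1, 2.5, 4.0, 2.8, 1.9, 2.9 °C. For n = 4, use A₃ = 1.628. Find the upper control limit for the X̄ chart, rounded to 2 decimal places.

389.26

X̄̄ = (384.3 + 386.1 + 383.5 + 385.2 + 383.1 + 384.9 + 383.4) / 7 = 384.3571
s̄ = (1.9 + 5.1 + 2.5 + 4.0 + 2.8 + 1.9 + 2.9) / 7 = 3.0143
UCL = X̄̄ + A₃·s̄ = 384.3571 + 1.628 × 3.0143 = 389.2644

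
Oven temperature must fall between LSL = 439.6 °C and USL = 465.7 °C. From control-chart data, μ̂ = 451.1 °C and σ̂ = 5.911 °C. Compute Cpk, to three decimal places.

0.649

Cpu = (USL − μ̂) / (3σ̂) = (465.7 − 451.1) / (3 × 5.911) = 0.8233; Cpl = (μ̂ − LSL) / (3σ̂) = (451.1 − 439.6) / (3 × 5.911) = 0.6485; Cpk = min(Cpu, Cpl) = 0.6485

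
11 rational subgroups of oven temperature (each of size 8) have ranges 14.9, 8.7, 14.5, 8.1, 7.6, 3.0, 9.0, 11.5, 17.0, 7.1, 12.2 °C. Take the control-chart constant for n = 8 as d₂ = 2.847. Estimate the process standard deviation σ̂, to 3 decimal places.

3.627

R̄ = (14.9 + 8.7 + 14.5 + 8.1 + 7.6 + 3.0 + 9.0 + 11.5 + 17.0 + 7.1 + 12.2) / 11 = 10.3273
σ̂ = R̄ / d₂ = 10.3273 / 2.847 = 3.6274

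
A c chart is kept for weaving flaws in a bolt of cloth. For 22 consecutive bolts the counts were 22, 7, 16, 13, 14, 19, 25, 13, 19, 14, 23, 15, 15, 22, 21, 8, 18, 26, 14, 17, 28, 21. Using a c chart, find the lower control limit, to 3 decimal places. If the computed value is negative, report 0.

c̄ = (22 + 7 + 16 + 13 + 14 + 19 + 25 + 13 + 19 + 14 + 23 + 15 + 15 + 22 + 21 + 8 + 18 + 26 + 14 + 17 + 28 + 21) / 22 = 390 / 22 = 17.7273
LCL = c̄ − 3√c̄ = 17.7273 − 3 × 4.2104 = 5.0961

5.096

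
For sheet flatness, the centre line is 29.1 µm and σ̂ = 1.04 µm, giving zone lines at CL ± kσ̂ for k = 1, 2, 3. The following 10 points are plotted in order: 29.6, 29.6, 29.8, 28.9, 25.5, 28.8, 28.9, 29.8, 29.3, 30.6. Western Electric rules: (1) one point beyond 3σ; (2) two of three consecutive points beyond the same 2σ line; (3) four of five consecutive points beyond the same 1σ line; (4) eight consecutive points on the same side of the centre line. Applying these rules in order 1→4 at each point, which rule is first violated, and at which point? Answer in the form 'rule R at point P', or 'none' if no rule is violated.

Zone of each point (C = within 1σ̂, B = 1σ̂–2σ̂, A = 2σ̂–3σ̂, * = beyond 3σ̂; sign = side of CL): 1:+C, 2:+C, 3:+C, 4:-C, 5:-*, 6:-C, 7:-C, 8:+C, 9:+C, 10:+B
Rule 1 (one point beyond the 3σ limits) is satisfied at point 5.

rule 1 at point 5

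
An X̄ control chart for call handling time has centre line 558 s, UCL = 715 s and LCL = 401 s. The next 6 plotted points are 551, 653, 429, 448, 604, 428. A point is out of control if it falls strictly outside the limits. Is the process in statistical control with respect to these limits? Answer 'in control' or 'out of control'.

All 6 points lie within [401, 715].

in control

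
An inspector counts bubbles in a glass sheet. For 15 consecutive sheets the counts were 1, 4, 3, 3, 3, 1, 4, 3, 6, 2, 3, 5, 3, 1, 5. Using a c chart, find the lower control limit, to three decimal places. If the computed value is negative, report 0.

c̄ = (1 + 4 + 3 + 3 + 3 + 1 + 4 + 3 + 6 + 2 + 3 + 5 + 3 + 1 + 5) / 15 = 47 / 15 = 3.1333
LCL = c̄ − 3√c̄ = 3.1333 − 3 × 1.7701 = -2.1770 → 0 (cannot be negative)

0.000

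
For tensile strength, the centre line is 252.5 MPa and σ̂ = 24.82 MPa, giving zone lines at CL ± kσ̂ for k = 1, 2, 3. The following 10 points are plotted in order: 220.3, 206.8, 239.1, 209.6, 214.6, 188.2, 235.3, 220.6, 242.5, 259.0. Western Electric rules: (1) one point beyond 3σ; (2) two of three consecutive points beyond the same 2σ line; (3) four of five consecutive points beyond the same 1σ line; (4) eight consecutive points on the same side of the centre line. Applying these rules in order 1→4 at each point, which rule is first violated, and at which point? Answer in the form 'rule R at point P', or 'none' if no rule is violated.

Zone of each point (C = within 1σ̂, B = 1σ̂–2σ̂, A = 2σ̂–3σ̂, * = beyond 3σ̂; sign = side of CL): 1:-B, 2:-B, 3:-C, 4:-B, 5:-B, 6:-A, 7:-C, 8:-B, 9:-C, 10:+C
Rule 3 (four of five consecutive points beyond the same 1σ limit) is satisfied at point 5.

rule 3 at point 5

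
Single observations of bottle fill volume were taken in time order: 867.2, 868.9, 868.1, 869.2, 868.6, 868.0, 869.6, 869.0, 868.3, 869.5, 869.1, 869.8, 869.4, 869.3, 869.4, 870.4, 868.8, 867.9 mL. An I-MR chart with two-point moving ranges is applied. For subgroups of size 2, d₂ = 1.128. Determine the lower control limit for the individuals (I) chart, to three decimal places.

X̄ = (867.2 + 868.9 + 868.1 + 869.2 + 868.6 + 868.0 + 869.6 + 869.0 + 868.3 + 869.5 + 869.1 + 869.8 + 869.4 + 869.3 + 869.4 + 870.4 + 868.8 + 867.9) / 18 = 868.9167
Moving ranges: 1.7, 0.8, 1.1, 0.6, 0.6, 1.6, 0.6, 0.7, 1.2, 0.4, 0.7, 0.4, 0.1, 0.1, 1.0, 1.6, 0.9; M̄R̄ = 14.1000 / 17 = 0.8294
LCL = X̄ − 3·M̄R̄/d₂ = 868.9167 − 3 × 0.8294 / 1.128 = 866.7108

866.711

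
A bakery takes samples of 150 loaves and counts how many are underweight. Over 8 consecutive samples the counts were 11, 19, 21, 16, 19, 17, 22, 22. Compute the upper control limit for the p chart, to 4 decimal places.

p̄ = Σdᵢ / (k·n) = 147 / (8 × 150) = 0.12250
UCL = p̄ + 3·√(p̄(1−p̄)/n) = 0.12250 + 3 × √(0.12250×0.87750/150) = 0.12250 + 3 × 0.02677 = 0.20281

0.2028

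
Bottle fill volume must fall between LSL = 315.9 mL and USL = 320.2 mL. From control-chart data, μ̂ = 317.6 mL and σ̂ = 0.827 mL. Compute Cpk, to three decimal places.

0.685

Cpu = (USL − μ̂) / (3σ̂) = (320.2 − 317.6) / (3 × 0.827) = 1.0480; Cpl = (μ̂ − LSL) / (3σ̂) = (317.6 − 315.9) / (3 × 0.827) = 0.6852; Cpk = min(Cpu, Cpl) = 0.6852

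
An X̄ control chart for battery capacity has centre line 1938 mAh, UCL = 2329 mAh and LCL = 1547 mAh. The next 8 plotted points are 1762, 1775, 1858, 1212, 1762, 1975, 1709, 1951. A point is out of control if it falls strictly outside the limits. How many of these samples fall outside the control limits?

1

Compare each point to [1547, 2329]: sample 4 = 1212 < LCL.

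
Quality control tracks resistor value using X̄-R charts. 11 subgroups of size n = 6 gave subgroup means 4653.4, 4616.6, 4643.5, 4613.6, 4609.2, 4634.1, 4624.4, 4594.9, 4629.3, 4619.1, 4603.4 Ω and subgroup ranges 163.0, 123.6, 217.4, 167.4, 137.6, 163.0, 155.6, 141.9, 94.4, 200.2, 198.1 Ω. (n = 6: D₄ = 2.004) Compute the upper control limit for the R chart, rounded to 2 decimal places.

R̄ = (163.0 + 123.6 + 217.4 + 167.4 + 137.6 + 163.0 + 155.6 + 141.9 + 94.4 + 200.2 + 198.1) / 11 = 1762.2000 / 11 = 160.2000
UCL_R = D₄·R̄ = 2.004 × 160.2000 = 321.0408

321.04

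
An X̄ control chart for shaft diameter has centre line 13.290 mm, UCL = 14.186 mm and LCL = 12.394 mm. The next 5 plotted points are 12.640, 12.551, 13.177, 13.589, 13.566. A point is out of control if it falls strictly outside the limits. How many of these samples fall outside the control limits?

0

All 5 points lie within [12.394, 14.186].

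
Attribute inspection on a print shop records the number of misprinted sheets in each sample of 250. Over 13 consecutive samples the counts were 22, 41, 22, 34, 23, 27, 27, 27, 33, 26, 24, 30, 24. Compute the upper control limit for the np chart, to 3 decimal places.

p̄ = Σdᵢ / (k·n) = 360 / (13 × 250) = 0.11077
UCL = np̄ + 3·√(np̄(1−p̄)) = 27.6923 + 3 × √(27.6923×0.88923) = 27.6923 + 3 × 4.9623 = 42.5793

42.579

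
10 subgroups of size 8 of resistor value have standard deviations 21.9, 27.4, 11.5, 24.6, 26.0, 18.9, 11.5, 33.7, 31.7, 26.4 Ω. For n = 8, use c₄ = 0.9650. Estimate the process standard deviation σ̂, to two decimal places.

s̄ = (21.9 + 27.4 + 11.5 + 24.6 + 26.0 + 18.9 + 11.5 + 33.7 + 31.7 + 26.4) / 10 = 23.3600
σ̂ = s̄ / c₄ = 23.3600 / 0.9650 = 24.2073

24.21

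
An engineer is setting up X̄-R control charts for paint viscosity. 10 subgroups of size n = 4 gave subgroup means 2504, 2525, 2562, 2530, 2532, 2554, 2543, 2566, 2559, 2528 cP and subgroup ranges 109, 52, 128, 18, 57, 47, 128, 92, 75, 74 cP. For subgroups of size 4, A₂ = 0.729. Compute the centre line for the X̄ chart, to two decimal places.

2540.30

X̄̄ = (2504 + 2525 + 2562 + 2530 + 2532 + 2554 + 2543 + 2566 + 2559 + 2528) / 10 = 25403.0000 / 10 = 2540.3000
CL = X̄̄ = 2540.3000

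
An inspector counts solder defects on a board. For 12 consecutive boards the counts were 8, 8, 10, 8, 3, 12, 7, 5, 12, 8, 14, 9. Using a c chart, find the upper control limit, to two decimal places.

c̄ = (8 + 8 + 10 + 8 + 3 + 12 + 7 + 5 + 12 + 8 + 14 + 9) / 12 = 104 / 12 = 8.6667
UCL = c̄ + 3√c̄ = 8.6667 + 3 × √8.6667 = 8.6667 + 3 × 2.9439 = 17.4984

17.50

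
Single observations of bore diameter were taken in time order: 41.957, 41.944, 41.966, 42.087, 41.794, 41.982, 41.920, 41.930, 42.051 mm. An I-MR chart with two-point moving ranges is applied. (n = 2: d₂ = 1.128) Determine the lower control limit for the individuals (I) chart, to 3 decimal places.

41.683

X̄ = (41.957 + 41.944 + 41.966 + 42.087 + 41.794 + 41.982 + 41.920 + 41.930 + 42.051) / 9 = 41.9590
Moving ranges: 0.013, 0.022, 0.121, 0.293, 0.188, 0.062, 0.010, 0.121; M̄R̄ = 0.8300 / 8 = 0.1037
LCL = X̄ − 3·M̄R̄/d₂ = 41.9590 − 3 × 0.1037 / 1.128 = 41.6831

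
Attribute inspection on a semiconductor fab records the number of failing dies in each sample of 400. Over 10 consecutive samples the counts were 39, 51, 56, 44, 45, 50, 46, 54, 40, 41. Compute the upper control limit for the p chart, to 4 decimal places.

p̄ = Σdᵢ / (k·n) = 466 / (10 × 400) = 0.11650
UCL = p̄ + 3·√(p̄(1−p̄)/n) = 0.11650 + 3 × √(0.11650×0.88350/400) = 0.11650 + 3 × 0.01604 = 0.16462

0.1646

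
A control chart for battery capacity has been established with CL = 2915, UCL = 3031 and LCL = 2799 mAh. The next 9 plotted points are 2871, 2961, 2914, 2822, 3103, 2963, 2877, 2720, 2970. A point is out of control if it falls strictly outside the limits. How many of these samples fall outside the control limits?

2

Compare each point to [2799, 3031]: sample 5 = 3103 > UCL; sample 8 = 2720 < LCL.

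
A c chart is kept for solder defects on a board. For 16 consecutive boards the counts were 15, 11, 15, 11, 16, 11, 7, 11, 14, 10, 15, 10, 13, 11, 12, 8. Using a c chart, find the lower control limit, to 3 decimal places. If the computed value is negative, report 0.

1.537

c̄ = (15 + 11 + 15 + 11 + 16 + 11 + 7 + 11 + 14 + 10 + 15 + 10 + 13 + 11 + 12 + 8) / 16 = 190 / 16 = 11.8750
LCL = c̄ − 3√c̄ = 11.8750 − 3 × 3.4460 = 1.5370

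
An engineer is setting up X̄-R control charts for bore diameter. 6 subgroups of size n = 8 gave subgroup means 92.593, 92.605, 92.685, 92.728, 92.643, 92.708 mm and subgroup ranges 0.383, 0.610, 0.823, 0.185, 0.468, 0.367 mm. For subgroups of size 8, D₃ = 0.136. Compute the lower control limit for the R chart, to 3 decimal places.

R̄ = (0.383 + 0.610 + 0.823 + 0.185 + 0.468 + 0.367) / 6 = 2.8360 / 6 = 0.4727
LCL_R = D₃·R̄ = 0.136 × 0.4727 = 0.0643

0.064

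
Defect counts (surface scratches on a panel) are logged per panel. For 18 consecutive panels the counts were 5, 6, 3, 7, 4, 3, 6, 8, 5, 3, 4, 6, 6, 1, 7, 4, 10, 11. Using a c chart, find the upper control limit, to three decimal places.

c̄ = (5 + 6 + 3 + 7 + 4 + 3 + 6 + 8 + 5 + 3 + 4 + 6 + 6 + 1 + 7 + 4 + 10 + 11) / 18 = 99 / 18 = 5.5000
UCL = c̄ + 3√c̄ = 5.5000 + 3 × √5.5000 = 5.5000 + 3 × 2.3452 = 12.5356

12.536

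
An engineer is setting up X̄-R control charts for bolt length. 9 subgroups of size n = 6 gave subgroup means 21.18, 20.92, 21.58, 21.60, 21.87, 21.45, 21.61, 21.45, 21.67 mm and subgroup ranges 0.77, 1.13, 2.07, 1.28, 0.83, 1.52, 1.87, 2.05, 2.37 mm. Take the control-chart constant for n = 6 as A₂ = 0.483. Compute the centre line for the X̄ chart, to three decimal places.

X̄̄ = (21.18 + 20.92 + 21.58 + 21.60 + 21.87 + 21.45 + 21.61 + 21.45 + 21.67) / 9 = 193.3300 / 9 = 21.4811
CL = X̄̄ = 21.4811

21.481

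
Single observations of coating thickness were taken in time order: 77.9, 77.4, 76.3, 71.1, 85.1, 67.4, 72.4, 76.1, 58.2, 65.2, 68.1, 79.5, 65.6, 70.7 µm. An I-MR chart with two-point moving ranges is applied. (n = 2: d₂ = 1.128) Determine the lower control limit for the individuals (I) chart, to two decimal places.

X̄ = (77.9 + 77.4 + 76.3 + 71.1 + 85.1 + 67.4 + 72.4 + 76.1 + 58.2 + 65.2 + 68.1 + 79.5 + 65.6 + 70.7) / 14 = 72.2143
Moving ranges: 0.5, 1.1, 5.2, 14.0, 17.7, 5.0, 3.7, 17.9, 7.0, 2.9, 11.4, 13.9, 5.1; M̄R̄ = 105.4000 / 13 = 8.1077
LCL = X̄ − 3·M̄R̄/d₂ = 72.2143 − 3 × 8.1077 / 1.128 = 50.6513

50.65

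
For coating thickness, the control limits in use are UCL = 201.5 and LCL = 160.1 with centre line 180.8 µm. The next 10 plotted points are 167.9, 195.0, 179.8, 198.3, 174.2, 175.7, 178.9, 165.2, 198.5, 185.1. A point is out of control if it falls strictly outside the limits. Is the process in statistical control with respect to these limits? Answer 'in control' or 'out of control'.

in control

All 10 points lie within [160.1, 201.5].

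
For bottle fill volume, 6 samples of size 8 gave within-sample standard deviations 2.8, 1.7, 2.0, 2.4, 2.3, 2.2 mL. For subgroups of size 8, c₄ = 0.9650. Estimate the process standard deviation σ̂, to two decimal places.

2.31

s̄ = (2.8 + 1.7 + 2.0 + 2.4 + 2.3 + 2.2) / 6 = 2.2333
σ̂ = s̄ / c₄ = 2.2333 / 0.9650 = 2.3143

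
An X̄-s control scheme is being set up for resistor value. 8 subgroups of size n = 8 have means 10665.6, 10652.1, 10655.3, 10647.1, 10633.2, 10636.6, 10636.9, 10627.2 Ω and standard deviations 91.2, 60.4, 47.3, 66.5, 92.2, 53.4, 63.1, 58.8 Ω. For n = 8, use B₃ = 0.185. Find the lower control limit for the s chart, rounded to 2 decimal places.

s̄ = (91.2 + 60.4 + 47.3 + 66.5 + 92.2 + 53.4 + 63.1 + 58.8) / 8 = 66.6125
LCL_s = B₃·s̄ = 0.185 × 66.6125 = 12.3233

12.32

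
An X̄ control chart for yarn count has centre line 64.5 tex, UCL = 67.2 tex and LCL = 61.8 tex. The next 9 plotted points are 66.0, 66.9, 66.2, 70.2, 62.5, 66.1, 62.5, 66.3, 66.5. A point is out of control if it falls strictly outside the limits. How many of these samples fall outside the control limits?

1

Compare each point to [61.8, 67.2]: sample 4 = 70.2 > UCL.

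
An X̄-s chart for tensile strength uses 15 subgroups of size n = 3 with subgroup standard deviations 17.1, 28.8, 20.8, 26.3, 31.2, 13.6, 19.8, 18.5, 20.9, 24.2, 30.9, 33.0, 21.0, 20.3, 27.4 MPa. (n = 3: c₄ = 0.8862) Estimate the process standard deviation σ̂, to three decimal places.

s̄ = (17.1 + 28.8 + 20.8 + 26.3 + 31.2 + 13.6 + 19.8 + 18.5 + 20.9 + 24.2 + 30.9 + 33.0 + 21.0 + 20.3 + 27.4) / 15 = 23.5867
σ̂ = s̄ / c₄ = 23.5867 / 0.8862 = 26.6155

26.616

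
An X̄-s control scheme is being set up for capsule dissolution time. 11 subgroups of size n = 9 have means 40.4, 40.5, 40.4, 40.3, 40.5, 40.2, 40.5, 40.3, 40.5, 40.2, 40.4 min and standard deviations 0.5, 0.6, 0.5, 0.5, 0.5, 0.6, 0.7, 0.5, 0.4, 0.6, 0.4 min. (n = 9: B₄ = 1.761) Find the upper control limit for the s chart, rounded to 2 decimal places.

s̄ = (0.5 + 0.6 + 0.5 + 0.5 + 0.5 + 0.6 + 0.7 + 0.5 + 0.4 + 0.6 + 0.4) / 11 = 0.5273
UCL_s = B₄·s̄ = 1.761 × 0.5273 = 0.9285

0.93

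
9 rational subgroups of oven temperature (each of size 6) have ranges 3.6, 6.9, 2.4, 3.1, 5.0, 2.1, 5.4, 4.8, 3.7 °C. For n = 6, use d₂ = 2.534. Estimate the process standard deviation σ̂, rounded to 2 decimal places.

1.62

R̄ = (3.6 + 6.9 + 2.4 + 3.1 + 5.0 + 2.1 + 5.4 + 4.8 + 3.7) / 9 = 4.1111
σ̂ = R̄ / d₂ = 4.1111 / 2.534 = 1.6224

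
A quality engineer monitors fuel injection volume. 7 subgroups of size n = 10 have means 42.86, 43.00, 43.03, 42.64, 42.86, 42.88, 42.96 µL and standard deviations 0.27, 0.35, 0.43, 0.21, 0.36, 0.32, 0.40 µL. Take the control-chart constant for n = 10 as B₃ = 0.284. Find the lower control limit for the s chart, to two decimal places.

s̄ = (0.27 + 0.35 + 0.43 + 0.21 + 0.36 + 0.32 + 0.40) / 7 = 0.3343
LCL_s = B₃·s̄ = 0.284 × 0.3343 = 0.0949

0.09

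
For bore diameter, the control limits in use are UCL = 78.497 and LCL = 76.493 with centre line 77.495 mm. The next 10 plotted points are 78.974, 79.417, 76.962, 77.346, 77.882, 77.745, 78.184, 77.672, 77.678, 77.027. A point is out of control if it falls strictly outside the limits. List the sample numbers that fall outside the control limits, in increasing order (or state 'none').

Compare each point to [76.493, 78.497]: sample 1 = 78.974 > UCL; sample 2 = 79.417 > UCL.

1, 2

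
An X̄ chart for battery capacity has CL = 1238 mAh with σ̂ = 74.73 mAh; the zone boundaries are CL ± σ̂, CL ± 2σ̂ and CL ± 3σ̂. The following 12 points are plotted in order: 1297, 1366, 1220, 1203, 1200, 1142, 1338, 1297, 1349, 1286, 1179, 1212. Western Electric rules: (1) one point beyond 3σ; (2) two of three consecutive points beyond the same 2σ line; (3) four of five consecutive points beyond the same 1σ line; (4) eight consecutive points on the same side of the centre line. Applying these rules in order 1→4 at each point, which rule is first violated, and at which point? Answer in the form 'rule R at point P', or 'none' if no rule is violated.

Zone of each point (C = within 1σ̂, B = 1σ̂–2σ̂, A = 2σ̂–3σ̂, * = beyond 3σ̂; sign = side of CL): 1:+C, 2:+B, 3:-C, 4:-C, 5:-C, 6:-B, 7:+B, 8:+C, 9:+B, 10:+C, 11:-C, 12:-C
No rule fires across all 12 points.

none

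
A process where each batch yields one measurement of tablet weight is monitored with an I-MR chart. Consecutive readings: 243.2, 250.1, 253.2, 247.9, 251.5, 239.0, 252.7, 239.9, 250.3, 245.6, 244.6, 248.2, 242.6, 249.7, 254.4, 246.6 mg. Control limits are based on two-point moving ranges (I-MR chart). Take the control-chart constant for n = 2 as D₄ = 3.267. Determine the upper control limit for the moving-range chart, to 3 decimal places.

Moving ranges: 6.9, 3.1, 5.3, 3.6, 12.5, 13.7, 12.8, 10.4, 4.7, 1.0, 3.6, 5.6, 7.1, 4.7, 7.8; M̄R̄ = 102.8000 / 15 = 6.8533
UCL_MR = D₄·M̄R̄ = 3.267 × 6.8533 = 22.3898

22.390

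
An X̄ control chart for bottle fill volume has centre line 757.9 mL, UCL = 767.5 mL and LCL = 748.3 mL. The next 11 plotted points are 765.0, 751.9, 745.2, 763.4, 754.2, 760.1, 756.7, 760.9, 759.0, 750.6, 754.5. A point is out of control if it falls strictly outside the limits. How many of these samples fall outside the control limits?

Compare each point to [748.3, 767.5]: sample 3 = 745.2 < LCL.

1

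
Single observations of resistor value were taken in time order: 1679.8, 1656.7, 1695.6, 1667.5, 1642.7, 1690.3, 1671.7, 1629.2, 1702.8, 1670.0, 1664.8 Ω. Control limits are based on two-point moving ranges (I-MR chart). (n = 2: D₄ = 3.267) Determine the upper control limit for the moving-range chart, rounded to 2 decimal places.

109.51

Moving ranges: 23.1, 38.9, 28.1, 24.8, 47.6, 18.6, 42.5, 73.6, 32.8, 5.2; M̄R̄ = 335.2000 / 10 = 33.5200
UCL_MR = D₄·M̄R̄ = 3.267 × 33.5200 = 109.5098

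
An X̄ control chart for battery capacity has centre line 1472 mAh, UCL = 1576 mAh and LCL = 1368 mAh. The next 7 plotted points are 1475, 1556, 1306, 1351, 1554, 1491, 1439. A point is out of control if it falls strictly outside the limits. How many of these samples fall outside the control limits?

Compare each point to [1368, 1576]: sample 3 = 1306 < LCL; sample 4 = 1351 < LCL.

2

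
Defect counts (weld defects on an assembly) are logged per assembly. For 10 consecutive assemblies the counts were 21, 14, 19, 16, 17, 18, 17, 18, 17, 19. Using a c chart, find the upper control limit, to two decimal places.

c̄ = (21 + 14 + 19 + 16 + 17 + 18 + 17 + 18 + 17 + 19) / 10 = 176 / 10 = 17.6000
UCL = c̄ + 3√c̄ = 17.6000 + 3 × √17.6000 = 17.6000 + 3 × 4.1952 = 30.1857

30.19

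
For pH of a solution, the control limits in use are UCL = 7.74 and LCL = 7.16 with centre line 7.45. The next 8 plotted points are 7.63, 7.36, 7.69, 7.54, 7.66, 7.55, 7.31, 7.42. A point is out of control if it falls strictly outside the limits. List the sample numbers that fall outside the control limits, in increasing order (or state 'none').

none

All 8 points lie within [7.16, 7.74].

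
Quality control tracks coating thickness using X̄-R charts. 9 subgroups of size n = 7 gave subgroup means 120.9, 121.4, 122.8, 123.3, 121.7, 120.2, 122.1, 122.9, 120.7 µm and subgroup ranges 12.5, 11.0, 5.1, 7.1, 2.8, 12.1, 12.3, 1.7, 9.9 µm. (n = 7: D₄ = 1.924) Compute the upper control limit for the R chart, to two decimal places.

15.93

R̄ = (12.5 + 11.0 + 5.1 + 7.1 + 2.8 + 12.1 + 12.3 + 1.7 + 9.9) / 9 = 74.5000 / 9 = 8.2778
UCL_R = D₄·R̄ = 1.924 × 8.2778 = 15.9264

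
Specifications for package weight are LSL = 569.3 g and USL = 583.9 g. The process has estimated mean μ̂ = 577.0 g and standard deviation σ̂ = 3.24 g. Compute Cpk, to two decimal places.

Cpu = (USL − μ̂) / (3σ̂) = (583.9 − 577.0) / (3 × 3.24) = 0.7099; Cpl = (μ̂ − LSL) / (3σ̂) = (577.0 − 569.3) / (3 × 3.24) = 0.7922; Cpk = min(Cpu, Cpl) = 0.7099

0.71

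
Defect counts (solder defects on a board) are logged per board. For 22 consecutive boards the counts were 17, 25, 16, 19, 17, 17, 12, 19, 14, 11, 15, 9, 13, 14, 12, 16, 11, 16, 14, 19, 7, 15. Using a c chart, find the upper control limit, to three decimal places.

c̄ = (17 + 25 + 16 + 19 + 17 + 17 + 12 + 19 + 14 + 11 + 15 + 9 + 13 + 14 + 12 + 16 + 11 + 16 + 14 + 19 + 7 + 15) / 22 = 328 / 22 = 14.9091
UCL = c̄ + 3√c̄ = 14.9091 + 3 × √14.9091 = 14.9091 + 3 × 3.8612 = 26.4928

26.493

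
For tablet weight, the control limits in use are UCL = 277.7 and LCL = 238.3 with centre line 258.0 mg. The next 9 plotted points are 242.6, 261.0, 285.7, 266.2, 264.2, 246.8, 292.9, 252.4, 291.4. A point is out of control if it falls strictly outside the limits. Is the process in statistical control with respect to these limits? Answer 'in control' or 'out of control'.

Compare each point to [238.3, 277.7]: sample 3 = 285.7 > UCL; sample 7 = 292.9 > UCL; sample 9 = 291.4 > UCL.

out of control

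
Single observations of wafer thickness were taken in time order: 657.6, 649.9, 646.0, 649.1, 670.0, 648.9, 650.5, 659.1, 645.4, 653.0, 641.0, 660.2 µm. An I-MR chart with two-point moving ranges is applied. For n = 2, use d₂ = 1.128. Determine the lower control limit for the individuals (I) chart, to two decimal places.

X̄ = (657.6 + 649.9 + 646.0 + 649.1 + 670.0 + 648.9 + 650.5 + 659.1 + 645.4 + 653.0 + 641.0 + 660.2) / 12 = 652.5583
Moving ranges: 7.7, 3.9, 3.1, 20.9, 21.1, 1.6, 8.6, 13.7, 7.6, 12.0, 19.2; M̄R̄ = 119.4000 / 11 = 10.8545
LCL = X̄ − 3·M̄R̄/d₂ = 652.5583 − 3 × 10.8545 / 1.128 = 623.6899

623.69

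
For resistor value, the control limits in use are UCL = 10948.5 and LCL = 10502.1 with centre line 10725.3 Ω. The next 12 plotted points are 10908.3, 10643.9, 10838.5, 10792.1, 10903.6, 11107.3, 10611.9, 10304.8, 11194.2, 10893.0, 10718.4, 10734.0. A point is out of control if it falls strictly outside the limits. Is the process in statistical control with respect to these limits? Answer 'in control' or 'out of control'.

out of control

Compare each point to [10502.1, 10948.5]: sample 6 = 11107.3 > UCL; sample 8 = 10304.8 < LCL; sample 9 = 11194.2 > UCL.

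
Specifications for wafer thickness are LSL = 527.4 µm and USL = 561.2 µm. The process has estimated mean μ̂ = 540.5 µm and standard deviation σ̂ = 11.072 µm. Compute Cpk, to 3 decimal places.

0.394

Cpu = (USL − μ̂) / (3σ̂) = (561.2 − 540.5) / (3 × 11.072) = 0.6232; Cpl = (μ̂ − LSL) / (3σ̂) = (540.5 − 527.4) / (3 × 11.072) = 0.3944; Cpk = min(Cpu, Cpl) = 0.3944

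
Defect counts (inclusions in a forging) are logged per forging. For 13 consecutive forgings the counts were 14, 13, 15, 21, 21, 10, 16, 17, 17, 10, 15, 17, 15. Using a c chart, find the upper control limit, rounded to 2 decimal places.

c̄ = (14 + 13 + 15 + 21 + 21 + 10 + 16 + 17 + 17 + 10 + 15 + 17 + 15) / 13 = 201 / 13 = 15.4615
UCL = c̄ + 3√c̄ = 15.4615 + 3 × √15.4615 = 15.4615 + 3 × 3.9321 = 27.2579

27.26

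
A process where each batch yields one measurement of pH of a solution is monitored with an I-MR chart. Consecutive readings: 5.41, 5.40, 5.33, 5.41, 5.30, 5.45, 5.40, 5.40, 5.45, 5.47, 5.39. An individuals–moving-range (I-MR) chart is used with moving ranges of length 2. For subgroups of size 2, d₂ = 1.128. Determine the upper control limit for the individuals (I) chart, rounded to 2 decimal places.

5.57

X̄ = (5.41 + 5.40 + 5.33 + 5.41 + 5.30 + 5.45 + 5.40 + 5.40 + 5.45 + 5.47 + 5.39) / 11 = 5.4009
Moving ranges: 0.01, 0.07, 0.08, 0.11, 0.15, 0.05, 0.00, 0.05, 0.02, 0.08; M̄R̄ = 0.6200 / 10 = 0.0620
UCL = X̄ + 3·M̄R̄/d₂ = 5.4009 + 3 × 0.0620 / 1.128 = 5.5658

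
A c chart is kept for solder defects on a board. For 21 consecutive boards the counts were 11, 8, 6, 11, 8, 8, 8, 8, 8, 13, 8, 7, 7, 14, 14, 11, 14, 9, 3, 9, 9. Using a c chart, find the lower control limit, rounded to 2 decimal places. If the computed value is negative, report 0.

0.12

c̄ = (11 + 8 + 6 + 11 + 8 + 8 + 8 + 8 + 8 + 13 + 8 + 7 + 7 + 14 + 14 + 11 + 14 + 9 + 3 + 9 + 9) / 21 = 194 / 21 = 9.2381
LCL = c̄ − 3√c̄ = 9.2381 − 3 × 3.0394 = 0.1198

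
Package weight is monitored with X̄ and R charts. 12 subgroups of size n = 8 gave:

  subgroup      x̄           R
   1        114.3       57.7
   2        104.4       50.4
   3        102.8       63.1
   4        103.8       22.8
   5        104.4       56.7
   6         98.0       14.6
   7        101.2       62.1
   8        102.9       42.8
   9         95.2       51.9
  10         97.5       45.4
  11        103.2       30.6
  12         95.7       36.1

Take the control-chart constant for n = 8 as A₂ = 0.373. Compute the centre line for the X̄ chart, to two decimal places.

X̄̄ = (114.3 + 104.4 + 102.8 + 103.8 + 104.4 + 98.0 + 101.2 + 102.9 + 95.2 + 97.5 + 103.2 + 95.7) / 12 = 1223.4000 / 12 = 101.9500
CL = X̄̄ = 101.9500

101.95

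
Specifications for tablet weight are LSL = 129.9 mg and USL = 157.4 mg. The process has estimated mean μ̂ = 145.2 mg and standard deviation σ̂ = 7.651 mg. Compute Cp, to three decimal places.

Cp = (USL − LSL) / (6σ̂) = (157.4 − 129.9) / (6 × 7.651) = 27.5000 / 45.9060 = 0.5991

0.599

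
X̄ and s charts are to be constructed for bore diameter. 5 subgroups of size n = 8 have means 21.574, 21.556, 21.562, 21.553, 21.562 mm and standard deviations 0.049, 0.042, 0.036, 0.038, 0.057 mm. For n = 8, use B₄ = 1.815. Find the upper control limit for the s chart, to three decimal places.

s̄ = (0.049 + 0.042 + 0.036 + 0.038 + 0.057) / 5 = 0.0444
UCL_s = B₄·s̄ = 1.815 × 0.0444 = 0.0806

0.081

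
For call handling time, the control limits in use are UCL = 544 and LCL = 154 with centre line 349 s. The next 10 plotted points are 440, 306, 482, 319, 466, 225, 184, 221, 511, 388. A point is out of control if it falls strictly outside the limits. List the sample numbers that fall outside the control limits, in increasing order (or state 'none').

All 10 points lie within [154, 544].

none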